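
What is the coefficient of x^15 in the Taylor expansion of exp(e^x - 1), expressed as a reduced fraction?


exp(e^x - 1) = sum_{k>=0} Bell_k x^k / k!, where Bell_k is the k-th Bell number.
So the coefficient of x^15 is Bell_15 / 15!.
Computing: Bell_15 = 1382958545 and 15! = 1307674368000, giving
1382958545/1307674368000 = 276591709/261534873600.

276591709/261534873600


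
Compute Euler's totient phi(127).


phi(n) counts integers in [1, n] coprime to n. Using the multiplicative formula phi(n) = n * prod_{p | n} (1 - 1/p):
127 = 127, so
phi(127) = 127 * (1 - 1/127) = 126.

126


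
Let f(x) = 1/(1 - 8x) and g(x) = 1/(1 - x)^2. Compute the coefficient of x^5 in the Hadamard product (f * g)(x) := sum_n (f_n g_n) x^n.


f has coefficients f_k = 8^k. For g = 1/(1 - x)^2 the coefficient is g_k = C(k + 1, 1) = k + 1. The Hadamard coefficient is (f * g)_k = 8^k * (k + 1).
For k = 5: 8^5 * 6 = 32768 * 6 = 196608.

196608


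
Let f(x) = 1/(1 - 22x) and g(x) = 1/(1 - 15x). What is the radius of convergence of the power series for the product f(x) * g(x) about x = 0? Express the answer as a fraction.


The radius of 1/(1 - 22x) is 1/22 (nearest singularity at x = 1/22), and the radius of 1/(1 - 15x) is 1/15.
The product f(x)*g(x) = 1/((1 - 22x)(1 - 15x)) has singularities at both 1/22 and 1/15, so its radius of convergence is the distance to the nearest one:
min(1/22, 1/15) = 1/22.

1/22


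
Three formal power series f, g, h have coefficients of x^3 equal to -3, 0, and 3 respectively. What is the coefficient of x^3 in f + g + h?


Series addition is componentwise:
-3 + 0 + 3
= 0

0


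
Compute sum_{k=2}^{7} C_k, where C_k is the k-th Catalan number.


C_2 through C_7: 2, 5, 14, 42, 132, 429
Sum = 2 + 5 + 14 + 42 + 132 + 429
= 624

624


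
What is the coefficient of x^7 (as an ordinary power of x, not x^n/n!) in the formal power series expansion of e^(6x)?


The exponential series is e^y = sum_{k>=0} y^k / k!. Substituting y = 6x gives
e^(6x) = sum_{k>=0} 6^k x^k / k!.
So the coefficient of x^n is a^n/n! with a = 6, n = 7:
6^7 / 7! = 279936/5040 = 1944/35

1944/35


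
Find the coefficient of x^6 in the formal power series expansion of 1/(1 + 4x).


Write 1/(1 + c x) = 1/(1 - (-c) x) and apply the geometric-series identity
1/(1 - y) = sum_{k>=0} y^k to get 1/(1 + c x) = sum_{k>=0} (-c)^k x^k.
So the coefficient of x^k is (-c)^k = (-1)^k * c^k.
Here c = 4 and k = 6:
(-4)^6 = 1 * 4096 = 4096

4096


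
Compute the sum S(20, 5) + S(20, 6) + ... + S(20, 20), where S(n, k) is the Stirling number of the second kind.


By definition, S(n, k) counts partitions of an n-set into exactly k nonempty blocks.
Computing row n = 20 for k = 5..20:
S(20, k): 749206090500, 4306078895384, 11143554045652, 15170932662679, 12011282644725, 5917584964655, 1900842429486, 411016633391, 61068660380, 6302524580, 452329200, 22350954, 741285, 15675, 190, 1
Sum = 51678344988737.

51678344988737


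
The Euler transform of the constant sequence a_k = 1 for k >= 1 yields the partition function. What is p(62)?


The Euler transform converts the sequence a_k = 1 into the number of integer partitions.
Using the recurrence or dynamic programming:
p(62) = 1300156

1300156


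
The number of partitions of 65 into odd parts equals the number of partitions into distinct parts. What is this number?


Computing partitions of 65 into odd parts (1, 3, 5, ...):
Using the generating function prod_{k>=0} 1/(1-x^(2k+1)),
the count is 18200

18200


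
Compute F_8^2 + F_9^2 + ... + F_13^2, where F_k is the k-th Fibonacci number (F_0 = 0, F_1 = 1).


There is a standard identity sum_{k=0}^{N} F_k^2 = F_N * F_{N+1} (proved inductively from the telescoping relation F_k^2 = F_k F_{k+1} - F_{k-1} F_k). Then
sum_{k=8}^{13} F_k^2 = F_13 F_14 - F_7 F_8.
Computing: F_13 = 233, F_14 = 377, F_7 = 13, F_8 = 21.
Sum = 233 * 377 - 13 * 21 = 87568.

87568


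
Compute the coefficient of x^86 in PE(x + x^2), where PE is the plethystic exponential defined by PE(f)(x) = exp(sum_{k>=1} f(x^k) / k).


With f(x) = x + x^2, the exponent is sum_{k>=1} (x^k + x^(2k)) / k = -ln(1 - x) - ln(1 - x^2). Exponentiating:
PE(x + x^2) = 1 / ((1 - x)(1 - x^2)).
This is the generating function for partitions of n into parts of size 1 or 2. The number of 2's can be any j in 0..43, and the rest are 1's, so
[x^86] = floor(86/2) + 1 = 44.

44


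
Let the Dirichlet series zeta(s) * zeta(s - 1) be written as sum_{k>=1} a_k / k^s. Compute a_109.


Convolution gives a_k = sum_{d | k} d * 1 = sum_{d | k} d = sigma(k), the sum of positive divisors of k.
For k = 109, the divisors are 1, 109, so
sigma(109) = 1 + 109 = 110.

110


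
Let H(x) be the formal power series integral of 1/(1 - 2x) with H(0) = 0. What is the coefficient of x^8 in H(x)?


1/(1 - 2x) = sum_{k>=0} 2^k x^k. Integrating termwise with H(0) = 0:
H(x) = sum_{k>=0} 2^k x^(k+1) / (k+1) = sum_{m>=1} 2^(m-1) x^m / m.
For m = 8: 2^7/8 = 128/8 = 16.

16


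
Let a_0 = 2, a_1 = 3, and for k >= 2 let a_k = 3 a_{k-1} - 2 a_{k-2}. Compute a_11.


Iterating the recurrence forward:
a_0 = 2
a_1 = 3
a_2 = 3*3 - 2*2 = 5
a_3 = 3*5 - 2*3 = 9
a_4 = 3*9 - 2*5 = 17
a_5 = 3*17 - 2*9 = 33
a_6 = 3*33 - 2*17 = 65
a_7 = 3*65 - 2*33 = 129
a_8 = 3*129 - 2*65 = 257
a_9 = 3*257 - 2*129 = 513
a_10 = 3*513 - 2*257 = 1025
a_11 = 3*1025 - 2*513 = 2049
So a_11 = 2049.

2049


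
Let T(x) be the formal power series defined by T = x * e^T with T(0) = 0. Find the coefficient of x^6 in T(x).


Apply the Lagrange inversion formula: if T = x * phi(T) with phi(t) = e^t, then
[x^n] T = (1/n) [t^(n-1)] phi(t)^n = (1/n) [t^(n-1)] e^(n t) = (1/n) * n^(n-1) / (n-1)! = n^(n-1) / n!.
When c = 1 this is the Cayley count of rooted labeled trees on n vertices, divided by n!.
For n = 6: 6^5 / 6! = 7776/720 = 54/5.

54/5


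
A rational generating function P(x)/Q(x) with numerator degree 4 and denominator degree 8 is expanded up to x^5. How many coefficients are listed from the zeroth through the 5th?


Expanding up to x^5 gives the coefficients for x^0, x^1, ..., x^5.
That is 5 + 1 = 6 coefficients in total.

6


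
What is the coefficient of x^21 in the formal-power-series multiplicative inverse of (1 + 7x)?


The inverse is 1/(1 + 7x). Apply the geometric identity 1/(1 - y) = sum_{k>=0} y^k with y = -7x:
1/(1 + 7x) = sum_{k>=0} (-7)^k x^k.
So the coefficient of x^21 is (-7)^21 = -558545864083284007.

-558545864083284007


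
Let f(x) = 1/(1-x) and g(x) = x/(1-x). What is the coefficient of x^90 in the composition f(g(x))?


First simplify the composition: f(g(x)) = 1/(1 - x/(1-x)) = (1-x)/((1-x) - x) = (1-x)/(1-2x).
Now extract the coefficient. Write (1-x)/(1-2x) = 1/(1-2x) - x/(1-2x).
The coefficient of x^n in 1/(1-2x) is 2^n, and in x/(1-2x) is 2^(n-1) (for n >= 1).
So the coefficient of x^90 is 2^90 - 2^89 = 1237940039285380274899124224 - 618970019642690137449562112 = 618970019642690137449562112.

618970019642690137449562112


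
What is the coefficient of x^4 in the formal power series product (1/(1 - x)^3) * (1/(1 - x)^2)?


Combine the factors: (1/(1 - x)^3) * (1/(1 - x)^2) = 1/(1 - x)^5.
Then use 1/(1 - x)^r = sum_{k>=0} C(k + r - 1, r - 1) x^k with r = 5 and k = 4:
C(8, 4) = 70.

70


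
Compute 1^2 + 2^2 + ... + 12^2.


This power sum has a closed form given by Faulhaber's formula
sum_{k=1}^{m} k^p = (1 / (p + 1)) * sum_{j=0}^{p} C(p + 1, j) B_j m^(p + 1 - j),
but for small m direct computation is fastest:
1 + 4 + 9 + 16 + 25 + 36 + 49 + 64 + 81 + 100 + 121 + 144 = 650.

650


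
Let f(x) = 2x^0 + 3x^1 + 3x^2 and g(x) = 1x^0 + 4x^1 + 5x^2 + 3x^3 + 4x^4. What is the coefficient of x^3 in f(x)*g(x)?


Cauchy product at x^3:
2*3 + 3*5 + 3*4
= 33

33


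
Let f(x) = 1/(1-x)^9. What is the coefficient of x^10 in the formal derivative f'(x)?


Differentiate: d/dx [ 1/(1-x)^r ] = r / (1-x)^(r+1).
Here r = 9, so f'(x) = 9 / (1-x)^10.
The expansion of 1/(1-x)^(r+1) has coefficient of x^n equal to C(n+r, r).
So the coefficient of x^10 in f'(x) is
9 * C(19, 9) = 9 * 92378 = 831402

831402


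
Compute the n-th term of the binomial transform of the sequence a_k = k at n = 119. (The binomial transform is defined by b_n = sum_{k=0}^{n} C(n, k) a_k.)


With a_k = k, b_n = sum_{k=0}^{n} C(n, k) k. Using k * C(n, k) = n * C(n-1, k-1) gives b_n = n * sum_{k>=1} C(n-1, k-1) = n * 2^(n-1).
For n = 119: 119 * 2^118 = 119 * 332306998946228968225951765070086144 = 39544532874601247218888260043340251136.

39544532874601247218888260043340251136


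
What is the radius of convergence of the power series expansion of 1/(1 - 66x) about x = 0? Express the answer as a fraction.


Expanding 1/(1 - 66x) = sum_{k>=0} 66^k x^k, the series converges when |66x| < 1, i.e., |x| < 1/66.
So the radius of convergence is 1/66 = 1/66.

1/66


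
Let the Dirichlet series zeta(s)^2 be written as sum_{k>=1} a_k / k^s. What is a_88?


The Dirichlet convolution of the constant function 1 with itself gives (1 * 1)(k) = sum_{d | k} 1 = d(k), the number of positive divisors of k.
Since zeta(s) = sum_{k>=1} 1/k^s, we have zeta(s)^2 = sum_{k>=1} d(k)/k^s, so a_k = d(k).
For k = 88: the divisors are 1, 2, 4, 8, 11, 22, 44, 88.
Count = 8.

8


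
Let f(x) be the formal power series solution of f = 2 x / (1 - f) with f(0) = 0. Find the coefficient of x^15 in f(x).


Apply Lagrange inversion: f = 2 x * phi(f) with phi(t) = 1/(1 - t), so
[x^n] f = 2^n * (1/n) [t^(n-1)] phi(t)^n = 2^n * (1/n) [t^(n-1)] (1 - t)^(-n) = 2^n * (1/n) C(2n - 2, n - 1) = 2^n * C_{n-1}.
For n = 15: C_14 = C(28, 14) / 15 = 40116600/15 = 2674440.
With the 2^15 = 32768 factor, the coefficient is 32768 * 2674440 = 87636049920.

87636049920


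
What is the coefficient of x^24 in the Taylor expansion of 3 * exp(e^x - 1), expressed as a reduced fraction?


exp(e^x - 1) = sum_{k>=0} Bell_k x^k / k!, where Bell_k is the k-th Bell number.
So the coefficient of x^24 is 3 * Bell_24 / 24!.
Computing: Bell_24 = 445958869294805289 and 24! = 620448401733239439360000, giving
3 * 445958869294805289/620448401733239439360000 = 148652956431601763/68938711303693271040000.

148652956431601763/68938711303693271040000


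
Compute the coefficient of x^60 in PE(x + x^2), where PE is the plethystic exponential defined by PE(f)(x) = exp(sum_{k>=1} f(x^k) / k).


With f(x) = x + x^2, the exponent is sum_{k>=1} (x^k + x^(2k)) / k = -ln(1 - x) - ln(1 - x^2). Exponentiating:
PE(x + x^2) = 1 / ((1 - x)(1 - x^2)).
This is the generating function for partitions of n into parts of size 1 or 2. The number of 2's can be any j in 0..30, and the rest are 1's, so
[x^60] = floor(60/2) + 1 = 31.

31


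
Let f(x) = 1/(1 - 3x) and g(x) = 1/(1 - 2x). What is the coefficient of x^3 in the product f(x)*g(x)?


The coefficient of x^n in f*g is the Cauchy product: sum_{k=0}^{n} a^k * b^(n-k).
With a=3, b=2, n=3:
sum_{k=0}^{3} 3^k * 2^(3-k)
= 65

65


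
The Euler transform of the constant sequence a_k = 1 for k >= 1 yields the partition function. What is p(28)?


The Euler transform converts the sequence a_k = 1 into the number of integer partitions.
Using the recurrence or dynamic programming:
p(28) = 3718

3718


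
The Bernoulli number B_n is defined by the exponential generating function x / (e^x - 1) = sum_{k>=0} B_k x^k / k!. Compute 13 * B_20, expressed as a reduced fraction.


Bernoulli numbers can also be computed recursively via B_0 = 1 and sum_{j=0}^{m} C(m+1, j) B_j = 0 for m >= 1. Odd-index Bernoulli numbers vanish for k >= 3.
Computing B_20 = -174611/330, so 13 * B_20 = 13 * -174611/330 = -2269943/330.

-2269943/330


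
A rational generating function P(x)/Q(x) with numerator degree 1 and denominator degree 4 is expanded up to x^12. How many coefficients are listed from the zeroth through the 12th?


Expanding up to x^12 gives the coefficients for x^0, x^1, ..., x^12.
That is 12 + 1 = 13 coefficients in total.

13


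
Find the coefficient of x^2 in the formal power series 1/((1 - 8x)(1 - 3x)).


By partial fractions or Cauchy convolution:
The coefficient equals sum_{k=0}^{2} 8^k * 3^(2-k).
= 97

97


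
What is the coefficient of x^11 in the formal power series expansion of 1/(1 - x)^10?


The negative binomial / multiset identity is
1/(1 - x)^r = sum_{k>=0} C(k + r - 1, r - 1) x^k.
Here r = 10 and k = 11, so the coefficient is
C(11 + 9, 9) = C(20, 9)
= 167960

167960


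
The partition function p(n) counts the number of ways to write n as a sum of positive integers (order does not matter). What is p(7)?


Using the generating function prod_{k>=1} 1/(1-x^k), we compute p(7).
By dynamic programming over parts 1 through 7:
p(7) = 15

15


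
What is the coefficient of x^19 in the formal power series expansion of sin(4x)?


The Maclaurin series is sin(t) = sum_{k>=0} (-1)^k t^(2k+1) / (2k+1)!, so substituting t = 4x, only odd powers of x are nonzero, with coefficient of x^(2k+1) equal to (-1)^k 4^(2k+1) / (2k+1)!.
Write 19 = 2*9 + 1, giving the coefficient (-1)^9 * 4^19 / 19! = -274877906944/121645100408832000 = -4194304/1856156927625.

-4194304/1856156927625


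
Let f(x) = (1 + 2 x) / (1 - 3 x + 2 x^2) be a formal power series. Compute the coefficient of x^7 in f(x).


Write f(x) = sum_{k>=0} a_k x^k. Multiplying both sides by 1 - 3 x + 2 x^2 gives
(1 - 3 x + 2 x^2) sum_{k>=0} a_k x^k = 1 + 2 x.
Matching coefficients:
 x^0: a_0 = 1
 x^1: a_1 - 3 a_0 = 2  =>  a_1 = 3*1 + 2 = 5
 x^k (k >= 2): a_k = 3 a_{k-1} - 2 a_{k-2}.
Iterating: a_2 = 13, a_3 = 29, a_4 = 61, a_5 = 125, a_6 = 253, a_7 = 509.
So the coefficient of x^7 is 509.

509


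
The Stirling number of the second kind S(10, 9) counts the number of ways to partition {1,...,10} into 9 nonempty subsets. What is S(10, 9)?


Using the explicit formula S(n,k) = (1/k!) sum_{j=0}^{k} (-1)^(k-j) C(k,j) j^n:
S(10, 9) = 45
Equivalently, S(n,k) is n! times the coefficient of x^n in the EGF (e^x - 1)^k / k!.

45


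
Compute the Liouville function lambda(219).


The Liouville function is lambda(k) = (-1)^Omega(k), where Omega(k) counts the prime factors of k with multiplicity.
Factoring: 219 = 3 * 73, so Omega(219) = 2.
lambda(219) = (-1)^2 = 1.

1


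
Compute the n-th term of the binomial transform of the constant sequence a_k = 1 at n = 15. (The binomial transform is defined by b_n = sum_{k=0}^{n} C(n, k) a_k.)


With a_k = 1 for all k, b_n = sum_{k=0}^{n} C(n, k) = 2^n by the binomial theorem.
For n = 15: 2^15 = 32768.

32768


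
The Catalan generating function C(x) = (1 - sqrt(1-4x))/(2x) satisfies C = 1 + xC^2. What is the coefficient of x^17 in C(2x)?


Substituting x -> 2x scales the n-th coefficient by 2^n, so [x^17] C(2x) = 2^17 * C_17.
C_17 = C(2*17, 17)/(18) = 2333606220/18 = 129644790.
So 2^17 * 129644790 = 131072 * 129644790 = 16992801914880.

16992801914880


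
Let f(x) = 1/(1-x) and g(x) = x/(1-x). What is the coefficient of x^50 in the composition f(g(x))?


First simplify the composition: f(g(x)) = 1/(1 - x/(1-x)) = (1-x)/((1-x) - x) = (1-x)/(1-2x).
Now extract the coefficient. Write (1-x)/(1-2x) = 1/(1-2x) - x/(1-2x).
The coefficient of x^n in 1/(1-2x) is 2^n, and in x/(1-2x) is 2^(n-1) (for n >= 1).
So the coefficient of x^50 is 2^50 - 2^49 = 1125899906842624 - 562949953421312 = 562949953421312.

562949953421312


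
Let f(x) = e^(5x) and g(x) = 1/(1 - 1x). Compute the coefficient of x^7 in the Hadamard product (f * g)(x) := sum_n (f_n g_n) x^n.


Expanding: f_k = 5^k/k! (from e^(5x)) and g_k = 1^k (from 1/(1 - 1x)). So the Hadamard coefficient (f * g)_k = 5^k 1^k / k! = (5)^k / k!.
For k = 7: 5^7/7! = 78125/5040 = 15625/1008.

15625/1008


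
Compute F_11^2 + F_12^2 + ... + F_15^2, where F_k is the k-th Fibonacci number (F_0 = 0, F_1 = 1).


There is a standard identity sum_{k=0}^{N} F_k^2 = F_N * F_{N+1} (proved inductively from the telescoping relation F_k^2 = F_k F_{k+1} - F_{k-1} F_k). Then
sum_{k=11}^{15} F_k^2 = F_15 F_16 - F_10 F_11.
Computing: F_15 = 610, F_16 = 987, F_10 = 55, F_11 = 89.
Sum = 610 * 987 - 55 * 89 = 597175.

597175


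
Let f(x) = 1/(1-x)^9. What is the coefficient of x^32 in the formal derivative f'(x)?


Differentiate: d/dx [ 1/(1-x)^r ] = r / (1-x)^(r+1).
Here r = 9, so f'(x) = 9 / (1-x)^10.
The expansion of 1/(1-x)^(r+1) has coefficient of x^n equal to C(n+r, r).
So the coefficient of x^32 in f'(x) is
9 * C(41, 9) = 9 * 350343565 = 3153092085

3153092085


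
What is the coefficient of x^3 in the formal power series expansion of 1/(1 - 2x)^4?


The general identity 1/(1 - c x)^r = sum_{k>=0} c^k C(k + r - 1, r - 1) x^k follows by substituting y = c x into 1/(1 - y)^r = sum_{k>=0} C(k + r - 1, r - 1) y^k.
For c = 2, r = 4, k = 3:
2^3 * C(6, 3) = 8 * 20 = 160.

160


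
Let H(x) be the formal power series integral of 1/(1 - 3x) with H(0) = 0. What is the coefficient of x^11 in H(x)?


1/(1 - 3x) = sum_{k>=0} 3^k x^k. Integrating termwise with H(0) = 0:
H(x) = sum_{k>=0} 3^k x^(k+1) / (k+1) = sum_{m>=1} 3^(m-1) x^m / m.
For m = 11: 3^10/11 = 59049/11 = 59049/11.

59049/11


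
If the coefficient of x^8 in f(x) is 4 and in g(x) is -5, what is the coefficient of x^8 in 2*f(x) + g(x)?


Scalar multiplication scales coefficients: 2 * 4 = 8.
Then add the g coefficient: 8 + -5
= 3

3


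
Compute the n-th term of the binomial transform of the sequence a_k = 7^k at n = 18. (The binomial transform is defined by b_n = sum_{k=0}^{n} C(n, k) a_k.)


With a_k = 7^k, b_n = sum_{k=0}^{n} C(n, k) 7^k = (1 + 7)^n by the binomial theorem.
For n = 18: (1 + 7)^18 = 8^18 = 18014398509481984.

18014398509481984


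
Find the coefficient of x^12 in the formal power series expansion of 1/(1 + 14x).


Write 1/(1 + c x) = 1/(1 - (-c) x) and apply the geometric-series identity
1/(1 - y) = sum_{k>=0} y^k to get 1/(1 + c x) = sum_{k>=0} (-c)^k x^k.
So the coefficient of x^k is (-c)^k = (-1)^k * c^k.
Here c = 14 and k = 12:
(-14)^12 = 1 * 56693912375296 = 56693912375296

56693912375296


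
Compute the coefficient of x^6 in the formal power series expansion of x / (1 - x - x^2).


Let f(x) = sum_{k>=0} a_k x^k. Multiplying f(x) * (1 - x - x^2) = x and matching coefficients gives a_0 = 0, a_1 = 1, and a_k = a_{k-1} + a_{k-2} for k >= 2. These are the Fibonacci numbers F_k.
Iterating from F_0 = 0, F_1 = 1:
F_0=0, F_1=1, F_2=1, F_3=2, F_4=3, F_5=5, F_6=8
F_6 = 8.

8


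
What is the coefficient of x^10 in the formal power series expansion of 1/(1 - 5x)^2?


The general identity 1/(1 - c x)^r = sum_{k>=0} c^k C(k + r - 1, r - 1) x^k follows by substituting y = c x into 1/(1 - y)^r = sum_{k>=0} C(k + r - 1, r - 1) y^k.
For c = 5, r = 2, k = 10:
5^10 * C(11, 1) = 9765625 * 11 = 107421875.

107421875


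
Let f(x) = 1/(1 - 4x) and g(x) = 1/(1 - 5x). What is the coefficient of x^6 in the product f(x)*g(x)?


The coefficient of x^n in f*g is the Cauchy product: sum_{k=0}^{n} a^k * b^(n-k).
With a=4, b=5, n=6:
sum_{k=0}^{6} 4^k * 5^(6-k)
= 61741

61741


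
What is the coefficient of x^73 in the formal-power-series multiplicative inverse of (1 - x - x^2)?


Let the inverse be f(x) = sum_{k>=0} a_k x^k. From f(x) * (1 - x - x^2) = 1 and matching coefficients:
 x^0: a_0 = 1.
 x^1: a_1 - a_0 = 0, so a_1 = 1.
 x^k (k >= 2): a_k - a_{k-1} - a_{k-2} = 0, i.e. a_k = a_{k-1} + a_{k-2}.
This is the Fibonacci-type recurrence shifted so that a_0 = a_1 = 1.
Iterating: a_0=1, a_1=1, a_2=2, a_3=3, a_4=5, a_5=8, a_6=13, a_7=21, a_8=34, a_9=55, ...
a_73 = 1304969544928657.

1304969544928657


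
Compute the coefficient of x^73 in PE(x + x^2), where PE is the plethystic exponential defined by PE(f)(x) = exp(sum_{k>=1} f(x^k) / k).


With f(x) = x + x^2, the exponent is sum_{k>=1} (x^k + x^(2k)) / k = -ln(1 - x) - ln(1 - x^2). Exponentiating:
PE(x + x^2) = 1 / ((1 - x)(1 - x^2)).
This is the generating function for partitions of n into parts of size 1 or 2. The number of 2's can be any j in 0..36, and the rest are 1's, so
[x^73] = floor(73/2) + 1 = 37.

37


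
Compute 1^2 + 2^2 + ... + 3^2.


This power sum has a closed form given by Faulhaber's formula
sum_{k=1}^{m} k^p = (1 / (p + 1)) * sum_{j=0}^{p} C(p + 1, j) B_j m^(p + 1 - j),
but for small m direct computation is fastest:
1 + 4 + 9 = 14.

14


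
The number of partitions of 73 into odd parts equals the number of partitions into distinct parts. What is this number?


Computing partitions of 73 into odd parts (1, 3, 5, ...):
Using the generating function prod_{k>=0} 1/(1-x^(2k+1)),
the count is 40026

40026


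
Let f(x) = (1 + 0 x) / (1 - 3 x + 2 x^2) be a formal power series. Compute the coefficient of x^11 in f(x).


Write f(x) = sum_{k>=0} a_k x^k. Multiplying both sides by 1 - 3 x + 2 x^2 gives
(1 - 3 x + 2 x^2) sum_{k>=0} a_k x^k = 1 + 0 x.
Matching coefficients:
 x^0: a_0 = 1
 x^1: a_1 - 3 a_0 = 0  =>  a_1 = 3*1 + 0 = 3
 x^k (k >= 2): a_k = 3 a_{k-1} - 2 a_{k-2}.
Iterating: a_2 = 7, a_3 = 15, a_4 = 31, a_5 = 63, a_6 = 127, a_7 = 255, a_8 = 511, a_9 = 1023, a_10 = 2047, a_11 = 4095.
So the coefficient of x^11 is 4095.

4095


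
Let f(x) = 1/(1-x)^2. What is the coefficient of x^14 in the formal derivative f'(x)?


Differentiate: d/dx [ 1/(1-x)^r ] = r / (1-x)^(r+1).
Here r = 2, so f'(x) = 2 / (1-x)^3.
The expansion of 1/(1-x)^(r+1) has coefficient of x^n equal to C(n+r, r).
So the coefficient of x^14 in f'(x) is
2 * C(16, 2) = 2 * 120 = 240

240


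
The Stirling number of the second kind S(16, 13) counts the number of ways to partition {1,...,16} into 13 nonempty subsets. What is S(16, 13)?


Using the explicit formula S(n,k) = (1/k!) sum_{j=0}^{k} (-1)^(k-j) C(k,j) j^n:
S(16, 13) = 165620
Equivalently, S(n,k) is n! times the coefficient of x^n in the EGF (e^x - 1)^k / k!.

165620


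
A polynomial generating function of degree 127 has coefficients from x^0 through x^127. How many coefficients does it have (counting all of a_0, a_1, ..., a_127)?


A polynomial of degree 127 takes the form a_0 + a_1 x + ... + a_127 x^127.
The number of coefficients is 127 + 1 = 128.

128


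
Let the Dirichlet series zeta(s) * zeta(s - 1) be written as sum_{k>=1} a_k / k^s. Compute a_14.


Convolution gives a_k = sum_{d | k} d * 1 = sum_{d | k} d = sigma(k), the sum of positive divisors of k.
For k = 14, the divisors are 1, 2, 7, 14, so
sigma(14) = 1 + 2 + 7 + 14 = 24.

24


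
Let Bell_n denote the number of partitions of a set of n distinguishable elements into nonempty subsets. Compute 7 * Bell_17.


Bell_17 can be computed from the Bell triangle or from Dobinski's identity Bell_n = (1/e) * sum_{k>=0} k^n / k!.
Computing Bell_17 = 82864869804.
Then 7 * 82864869804 = 580054088628.

580054088628


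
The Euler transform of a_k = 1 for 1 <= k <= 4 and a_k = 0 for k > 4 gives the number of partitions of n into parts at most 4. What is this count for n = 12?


Partitions of 12 into parts at most 4:
Using generating function (1-x)^(-1)(1-x^2)^(-1)...(1-x^4)^(-1),
the coefficient of x^12 = 34

34


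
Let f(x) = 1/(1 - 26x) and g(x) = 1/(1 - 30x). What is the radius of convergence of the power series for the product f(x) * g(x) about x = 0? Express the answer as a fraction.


The radius of 1/(1 - 26x) is 1/26 (nearest singularity at x = 1/26), and the radius of 1/(1 - 30x) is 1/30.
The product f(x)*g(x) = 1/((1 - 26x)(1 - 30x)) has singularities at both 1/26 and 1/30, so its radius of convergence is the distance to the nearest one:
min(1/26, 1/30) = 1/30.

1/30


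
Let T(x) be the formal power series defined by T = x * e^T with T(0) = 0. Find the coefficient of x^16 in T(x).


Apply the Lagrange inversion formula: if T = x * phi(T) with phi(t) = e^t, then
[x^n] T = (1/n) [t^(n-1)] phi(t)^n = (1/n) [t^(n-1)] e^(n t) = (1/n) * n^(n-1) / (n-1)! = n^(n-1) / n!.
When c = 1 this is the Cayley count of rooted labeled trees on n vertices, divided by n!.
For n = 16: 16^15 / 16! = 1152921504606846976/20922789888000 = 35184372088832/638512875.

35184372088832/638512875


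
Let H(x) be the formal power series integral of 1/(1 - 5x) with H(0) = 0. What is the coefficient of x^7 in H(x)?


1/(1 - 5x) = sum_{k>=0} 5^k x^k. Integrating termwise with H(0) = 0:
H(x) = sum_{k>=0} 5^k x^(k+1) / (k+1) = sum_{m>=1} 5^(m-1) x^m / m.
For m = 7: 5^6/7 = 15625/7 = 15625/7.

15625/7


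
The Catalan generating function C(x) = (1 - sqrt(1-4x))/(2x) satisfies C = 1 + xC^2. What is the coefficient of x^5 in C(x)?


Substituting x -> x scales the n-th coefficient by 1, so [x^5] C(x) = C_5.
C_5 = C(2*5, 5)/(6) = 252/6 = 42.
= 42.

42


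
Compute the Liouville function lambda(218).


The Liouville function is lambda(k) = (-1)^Omega(k), where Omega(k) counts the prime factors of k with multiplicity.
Factoring: 218 = 2 * 109, so Omega(218) = 2.
lambda(218) = (-1)^2 = 1.

1


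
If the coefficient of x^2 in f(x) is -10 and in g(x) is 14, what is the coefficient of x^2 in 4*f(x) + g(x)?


Scalar multiplication scales coefficients: 4 * -10 = -40.
Then add the g coefficient: -40 + 14
= -26

-26


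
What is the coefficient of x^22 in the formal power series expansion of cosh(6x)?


The Maclaurin series is cosh(t) = sum_{m>=0} t^(2m) / (2m)!, so substituting t = 6x, only even powers of x are nonzero, with coefficient of x^(2m) equal to 6^(2m) / (2m)!.
For x^22 the coefficient is 6^22/22! = 131621703842267136/1124000727777607680000 = 12754584/108919435625.

12754584/108919435625


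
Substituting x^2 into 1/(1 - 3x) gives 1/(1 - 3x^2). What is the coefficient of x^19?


Since 1/(1 - 3x^2) only has even powers of x,
the coefficient of x^19 (odd) is 0.

0


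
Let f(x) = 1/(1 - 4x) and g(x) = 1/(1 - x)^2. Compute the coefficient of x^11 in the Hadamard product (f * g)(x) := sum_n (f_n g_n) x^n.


f has coefficients f_k = 4^k. For g = 1/(1 - x)^2 the coefficient is g_k = C(k + 1, 1) = k + 1. The Hadamard coefficient is (f * g)_k = 4^k * (k + 1).
For k = 11: 4^11 * 12 = 4194304 * 12 = 50331648.

50331648


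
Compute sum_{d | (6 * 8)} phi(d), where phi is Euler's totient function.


First, 6 * 8 = 48. One classical identity is sum_{d | n} phi(d) = n (each k in [1, n] has a unique gcd with n, and among the k's with gcd(k, n) = n/d there are phi(d) of them). So the sum equals 48. We also verify directly:
Divisors of 48: 1, 2, 3, 4, 6, 8, 12, 16, 24, 48.
phi values: 1, 1, 2, 2, 2, 4, 4, 8, 8, 16.
Sum = 48.

48


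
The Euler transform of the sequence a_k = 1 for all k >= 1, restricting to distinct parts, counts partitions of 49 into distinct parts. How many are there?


Partitions of 49 into distinct parts can be computed via generating function.
Product (1+x)(1+x^2)(1+x^3)...
The coefficient of x^49 = 3264

3264


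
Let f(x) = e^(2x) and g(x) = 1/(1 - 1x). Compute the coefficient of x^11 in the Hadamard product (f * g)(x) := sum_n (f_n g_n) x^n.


Expanding: f_k = 2^k/k! (from e^(2x)) and g_k = 1^k (from 1/(1 - 1x)). So the Hadamard coefficient (f * g)_k = 2^k 1^k / k! = (2)^k / k!.
For k = 11: 2^11/11! = 2048/39916800 = 8/155925.

8/155925


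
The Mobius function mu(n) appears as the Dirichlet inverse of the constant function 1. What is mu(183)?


183 = 3 * 61 (all distinct primes).
mu(183) = (-1)^2 = 1

1


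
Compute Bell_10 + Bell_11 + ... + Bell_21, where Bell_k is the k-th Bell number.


Recall Bell_k counts set partitions of a k-set (with Bell_0 = 1 by convention).
Bell_10 through Bell_21: 115975, 678570, 4213597, 27644437, 190899322, 1382958545, 10480142147, 82864869804, 682076806159, 5832742205057, 51724158235372, 474869816156751
Sum = 115975 + 678570 + 4213597 + 27644437 + 190899322 + 1382958545 + 10480142147 + 82864869804 + 682076806159 + 5832742205057 + 51724158235372 + 474869816156751 = 533203744925736.

533203744925736


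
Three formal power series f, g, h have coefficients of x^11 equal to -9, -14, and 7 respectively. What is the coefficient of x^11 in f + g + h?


Series addition is componentwise:
-9 + -14 + 7
= -16

-16


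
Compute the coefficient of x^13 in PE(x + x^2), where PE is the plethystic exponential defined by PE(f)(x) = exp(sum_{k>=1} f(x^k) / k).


With f(x) = x + x^2, the exponent is sum_{k>=1} (x^k + x^(2k)) / k = -ln(1 - x) - ln(1 - x^2). Exponentiating:
PE(x + x^2) = 1 / ((1 - x)(1 - x^2)).
This is the generating function for partitions of n into parts of size 1 or 2. The number of 2's can be any j in 0..6, and the rest are 1's, so
[x^13] = floor(13/2) + 1 = 7.

7


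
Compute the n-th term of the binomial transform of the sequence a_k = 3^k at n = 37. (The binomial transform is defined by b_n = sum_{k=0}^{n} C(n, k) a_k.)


With a_k = 3^k, b_n = sum_{k=0}^{n} C(n, k) 3^k = (1 + 3)^n by the binomial theorem.
For n = 37: (1 + 3)^37 = 4^37 = 18889465931478580854784.

18889465931478580854784


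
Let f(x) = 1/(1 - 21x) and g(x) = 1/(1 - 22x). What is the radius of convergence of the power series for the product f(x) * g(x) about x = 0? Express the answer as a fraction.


The radius of 1/(1 - 21x) is 1/21 (nearest singularity at x = 1/21), and the radius of 1/(1 - 22x) is 1/22.
The product f(x)*g(x) = 1/((1 - 21x)(1 - 22x)) has singularities at both 1/21 and 1/22, so its radius of convergence is the distance to the nearest one:
min(1/21, 1/22) = 1/22.

1/22


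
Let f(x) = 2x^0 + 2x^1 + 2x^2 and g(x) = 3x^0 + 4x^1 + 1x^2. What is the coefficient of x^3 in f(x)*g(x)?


Cauchy product at x^3:
2*1 + 2*4
= 10

10


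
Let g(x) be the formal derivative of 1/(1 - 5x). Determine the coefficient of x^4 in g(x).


Differentiate termwise: d/dx sum_{k>=0} 5^k x^k = sum_{k>=1} k 5^k x^(k-1) = sum_{j>=0} (j+1) 5^(j+1) x^j.
Equivalently, d/dx [1/(1 - 5x)] = 5/(1 - 5x)^2.
For j = 4: 5 * 5^5 = 5 * 3125 = 15625.

15625


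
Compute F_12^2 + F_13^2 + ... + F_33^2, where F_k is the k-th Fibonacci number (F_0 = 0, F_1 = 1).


There is a standard identity sum_{k=0}^{N} F_k^2 = F_N * F_{N+1} (proved inductively from the telescoping relation F_k^2 = F_k F_{k+1} - F_{k-1} F_k). Then
sum_{k=12}^{33} F_k^2 = F_33 F_34 - F_11 F_12.
Computing: F_33 = 3524578, F_34 = 5702887, F_11 = 89, F_12 = 144.
Sum = 3524578 * 5702887 - 89 * 144 = 20100270043870.

20100270043870


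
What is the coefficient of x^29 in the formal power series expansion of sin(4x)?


The Maclaurin series is sin(t) = sum_{k>=0} (-1)^k t^(2k+1) / (2k+1)!, so substituting t = 4x, only odd powers of x are nonzero, with coefficient of x^(2k+1) equal to (-1)^k 4^(2k+1) / (2k+1)!.
Write 29 = 2*14 + 1, giving the coefficient (-1)^14 * 4^29 / 29! = 288230376151711744/8841761993739701954543616000000 = 8589934592/263505041412702261046875.

8589934592/263505041412702261046875


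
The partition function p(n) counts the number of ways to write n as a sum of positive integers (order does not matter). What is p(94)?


Using the generating function prod_{k>=1} 1/(1-x^k), we compute p(94).
By dynamic programming over parts 1 through 94:
p(94) = 92669720

92669720


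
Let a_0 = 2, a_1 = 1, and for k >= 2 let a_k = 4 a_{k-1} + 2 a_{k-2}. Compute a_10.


Iterating the recurrence forward:
a_0 = 2
a_1 = 1
a_2 = 4*1 + 2*2 = 8
a_3 = 4*8 + 2*1 = 34
a_4 = 4*34 + 2*8 = 152
a_5 = 4*152 + 2*34 = 676
a_6 = 4*676 + 2*152 = 3008
a_7 = 4*3008 + 2*676 = 13384
a_8 = 4*13384 + 2*3008 = 59552
a_9 = 4*59552 + 2*13384 = 264976
a_10 = 4*264976 + 2*59552 = 1179008
So a_10 = 1179008.

1179008


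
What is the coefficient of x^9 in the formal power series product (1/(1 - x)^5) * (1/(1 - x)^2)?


Combine the factors: (1/(1 - x)^5) * (1/(1 - x)^2) = 1/(1 - x)^7.
Then use 1/(1 - x)^r = sum_{k>=0} C(k + r - 1, r - 1) x^k with r = 7 and k = 9:
C(15, 6) = 5005.

5005


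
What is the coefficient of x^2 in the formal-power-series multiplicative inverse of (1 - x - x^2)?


Let the inverse be f(x) = sum_{k>=0} a_k x^k. From f(x) * (1 - x - x^2) = 1 and matching coefficients:
 x^0: a_0 = 1.
 x^1: a_1 - a_0 = 0, so a_1 = 1.
 x^k (k >= 2): a_k - a_{k-1} - a_{k-2} = 0, i.e. a_k = a_{k-1} + a_{k-2}.
This is the Fibonacci-type recurrence shifted so that a_0 = a_1 = 1.
Iterating: a_0=1, a_1=1, a_2=2
a_2 = 2.

2


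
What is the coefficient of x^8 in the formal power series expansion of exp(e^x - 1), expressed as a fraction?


exp(e^x - 1) is the exponential generating function for the Bell numbers Bell_k: exp(e^x - 1) = sum_{k>=0} Bell_k x^k / k!.
So the coefficient of x^8 in exp(e^x - 1) is Bell_8 / 8!.
Computing: Bell_8 = 4140 and 8! = 40320, giving
4140/40320 = 23/224.

23/224


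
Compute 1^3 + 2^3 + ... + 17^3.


This power sum has a closed form given by Faulhaber's formula
sum_{k=1}^{m} k^p = (1 / (p + 1)) * sum_{j=0}^{p} C(p + 1, j) B_j m^(p + 1 - j),
but for small m direct computation is fastest:
1 + 8 + 27 + 64 + 125 + 216 + 343 + 512 + 729 + 1000 + 1331 + 1728 + 2197 + 2744 + 3375 + 4096 + 4913 = 23409.

23409


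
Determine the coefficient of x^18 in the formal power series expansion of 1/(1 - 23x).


The geometric series identity gives 1/(1 - c x) = sum_{k>=0} c^k x^k, so the coefficient of x^k is c^k.
Here c = 23 and k = 18.
Computing: 23^18 = 3244150909895248285300369

3244150909895248285300369


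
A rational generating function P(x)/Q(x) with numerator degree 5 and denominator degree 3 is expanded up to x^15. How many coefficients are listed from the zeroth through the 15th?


Expanding up to x^15 gives the coefficients for x^0, x^1, ..., x^15.
That is 15 + 1 = 16 coefficients in total.

16


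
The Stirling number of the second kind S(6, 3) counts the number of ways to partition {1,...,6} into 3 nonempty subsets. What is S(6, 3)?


Using the explicit formula S(n,k) = (1/k!) sum_{j=0}^{k} (-1)^(k-j) C(k,j) j^n:
S(6, 3) = 90
Equivalently, S(n,k) is n! times the coefficient of x^n in the EGF (e^x - 1)^k / k!.

90


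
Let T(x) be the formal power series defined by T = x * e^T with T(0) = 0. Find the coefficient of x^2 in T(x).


Apply the Lagrange inversion formula: if T = x * phi(T) with phi(t) = e^t, then
[x^n] T = (1/n) [t^(n-1)] phi(t)^n = (1/n) [t^(n-1)] e^(n t) = (1/n) * n^(n-1) / (n-1)! = n^(n-1) / n!.
When c = 1 this is the Cayley count of rooted labeled trees on n vertices, divided by n!.
For n = 2: 2^1 / 2! = 2/2 = 1.

1


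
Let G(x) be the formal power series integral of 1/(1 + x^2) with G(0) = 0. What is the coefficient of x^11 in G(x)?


1/(1 + x^2) = sum_{j>=0} (-1)^j x^(2j). Integrating termwise with G(0) = 0:
G(x) = sum_{j>=0} (-1)^j x^(2j+1) / (2j+1) = arctan(x).
Only odd powers are nonzero. For x^11 write 11 = 2*5 + 1, giving
(-1)^5 / 11 = -1/11 = -1/11.

-1/11


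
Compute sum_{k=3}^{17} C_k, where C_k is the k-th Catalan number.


C_3 through C_17: 5, 14, 42, 132, 429, 1430, 4862, 16796, 58786, 208012, 742900, 2674440, 9694845, 35357670, 129644790
Sum = 5 + 14 + 42 + 132 + 429 + 1430 + 4862 + 16796 + 58786 + 208012 + 742900 + 2674440 + 9694845 + 35357670 + 129644790
= 178405153

178405153


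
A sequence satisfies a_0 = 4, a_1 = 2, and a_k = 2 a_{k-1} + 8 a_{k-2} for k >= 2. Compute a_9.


The characteristic equation is t^2 - 2 t - 8 = 0, with roots r_1 = 4 and r_2 = -2 (so c_1 = r_1 + r_2, c_2 = -r_1 r_2 as required).
One can use the closed form a_n = A r_1^n + B r_2^n, but direct iteration is more reliable:
a_0 = 4, a_1 = 2, a_2 = 36, a_3 = 88, a_4 = 464, a_5 = 1632, a_6 = 6976, a_7 = 27008, a_8 = 109824, a_9 = 435712.
So a_9 = 435712.

435712


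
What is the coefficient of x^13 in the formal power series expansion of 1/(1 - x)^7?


The negative binomial / multiset identity is
1/(1 - x)^r = sum_{k>=0} C(k + r - 1, r - 1) x^k.
Here r = 7 and k = 13, so the coefficient is
C(13 + 6, 6) = C(19, 6)
= 27132

27132


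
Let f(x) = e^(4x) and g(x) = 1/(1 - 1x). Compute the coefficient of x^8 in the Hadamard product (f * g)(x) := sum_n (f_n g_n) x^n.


Expanding: f_k = 4^k/k! (from e^(4x)) and g_k = 1^k (from 1/(1 - 1x)). So the Hadamard coefficient (f * g)_k = 4^k 1^k / k! = (4)^k / k!.
For k = 8: 4^8/8! = 65536/40320 = 512/315.

512/315


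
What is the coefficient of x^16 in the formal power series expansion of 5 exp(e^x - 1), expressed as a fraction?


exp(e^x - 1) is the exponential generating function for the Bell numbers Bell_k: exp(e^x - 1) = sum_{k>=0} Bell_k x^k / k!.
So the coefficient of x^16 in 5 exp(e^x - 1) is 5 Bell_16 / 16!.
Computing: Bell_16 = 10480142147 and 16! = 20922789888000, giving
5 * 10480142147/20922789888000 = 10480142147/4184557977600.

10480142147/4184557977600


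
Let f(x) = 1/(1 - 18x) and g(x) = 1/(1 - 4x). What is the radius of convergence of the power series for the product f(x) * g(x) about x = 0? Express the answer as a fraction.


The radius of 1/(1 - 18x) is 1/18 (nearest singularity at x = 1/18), and the radius of 1/(1 - 4x) is 1/4.
The product f(x)*g(x) = 1/((1 - 18x)(1 - 4x)) has singularities at both 1/18 and 1/4, so its radius of convergence is the distance to the nearest one:
min(1/18, 1/4) = 1/18.

1/18


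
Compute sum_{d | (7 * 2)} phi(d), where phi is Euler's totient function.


First, 7 * 2 = 14. One classical identity is sum_{d | n} phi(d) = n (each k in [1, n] has a unique gcd with n, and among the k's with gcd(k, n) = n/d there are phi(d) of them). So the sum equals 14. We also verify directly:
Divisors of 14: 1, 2, 7, 14.
phi values: 1, 1, 6, 6.
Sum = 14.

14


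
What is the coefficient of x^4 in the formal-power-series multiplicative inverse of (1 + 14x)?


The inverse is 1/(1 + 14x). Apply the geometric identity 1/(1 - y) = sum_{k>=0} y^k with y = -14x:
1/(1 + 14x) = sum_{k>=0} (-14)^k x^k.
So the coefficient of x^4 is (-14)^4 = 38416.

38416


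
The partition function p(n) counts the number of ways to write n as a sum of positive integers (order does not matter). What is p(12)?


Using the generating function prod_{k>=1} 1/(1-x^k), we compute p(12).
By dynamic programming over parts 1 through 12:
p(12) = 77

77


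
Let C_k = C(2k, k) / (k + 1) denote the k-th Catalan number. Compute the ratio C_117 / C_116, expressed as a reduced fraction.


Using C_k = (2k)! / (k! (k+1)!), the ratio C_{k+1}/C_k simplifies to
C_{k+1}/C_k = [(2k+2)! / ((k+1)! (k+2)!)] * [k! (k+1)! / (2k)!]
 = (2k+2)(2k+1) / ((k+1)(k+2)) = 2(2k+1) / (k+2).
For k = 116: 2(2*116 + 1) / (116 + 2) = 466/118 = 233/59.

233/59


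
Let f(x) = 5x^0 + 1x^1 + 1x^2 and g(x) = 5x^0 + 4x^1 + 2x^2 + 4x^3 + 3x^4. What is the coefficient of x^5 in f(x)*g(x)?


Cauchy product at x^5:
1*3 + 1*4
= 7

7


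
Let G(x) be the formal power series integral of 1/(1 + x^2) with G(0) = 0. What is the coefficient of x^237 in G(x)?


1/(1 + x^2) = sum_{j>=0} (-1)^j x^(2j). Integrating termwise with G(0) = 0:
G(x) = sum_{j>=0} (-1)^j x^(2j+1) / (2j+1) = arctan(x).
Only odd powers are nonzero. For x^237 write 237 = 2*118 + 1, giving
(-1)^118 / 237 = 1/237 = 1/237.

1/237


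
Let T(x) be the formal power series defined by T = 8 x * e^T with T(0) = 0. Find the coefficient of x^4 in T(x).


Apply the Lagrange inversion formula: if T = 8 x * phi(T) with phi(t) = e^t, then
[x^n] T = 8^n * (1/n) [t^(n-1)] phi(t)^n = 8^n * (1/n) [t^(n-1)] e^(n t) = 8^n * (1/n) * n^(n-1) / (n-1)! = 8^n * n^(n-1) / n!.
When c = 1 this is the Cayley count of rooted labeled trees on n vertices, divided by n!.
For n = 4: 8^4 * 4^3 / 4! = 4096 * 64/24 = 32768/3.

32768/3


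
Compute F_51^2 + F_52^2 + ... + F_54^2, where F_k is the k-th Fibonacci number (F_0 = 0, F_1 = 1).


There is a standard identity sum_{k=0}^{N} F_k^2 = F_N * F_{N+1} (proved inductively from the telescoping relation F_k^2 = F_k F_{k+1} - F_{k-1} F_k). Then
sum_{k=51}^{54} F_k^2 = F_54 F_55 - F_50 F_51.
Computing: F_54 = 86267571272, F_55 = 139583862445, F_50 = 12586269025, F_51 = 20365011074.
Sum = 86267571272 * 139583862445 - 12586269025 * 20365011074 = 11785241293820613497190.

11785241293820613497190


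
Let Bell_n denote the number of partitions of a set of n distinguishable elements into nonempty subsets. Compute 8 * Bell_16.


Bell_16 can be computed from the Bell triangle or from Dobinski's identity Bell_n = (1/e) * sum_{k>=0} k^n / k!.
Computing Bell_16 = 10480142147.
Then 8 * 10480142147 = 83841137176.

83841137176
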